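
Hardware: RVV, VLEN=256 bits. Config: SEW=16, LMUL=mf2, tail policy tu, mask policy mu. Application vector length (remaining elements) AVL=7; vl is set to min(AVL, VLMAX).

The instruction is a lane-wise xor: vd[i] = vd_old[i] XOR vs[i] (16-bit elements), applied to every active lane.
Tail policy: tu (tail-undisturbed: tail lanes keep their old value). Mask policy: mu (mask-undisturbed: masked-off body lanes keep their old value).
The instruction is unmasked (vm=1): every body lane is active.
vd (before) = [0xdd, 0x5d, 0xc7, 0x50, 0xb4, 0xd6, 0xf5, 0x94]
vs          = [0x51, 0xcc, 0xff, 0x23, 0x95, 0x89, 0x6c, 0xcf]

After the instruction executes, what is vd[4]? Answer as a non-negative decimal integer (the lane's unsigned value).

VLMAX = VLEN×LMUL/SEW = 256×1/2/16 = 8
vl = min(AVL, VLMAX) = min(7, 8) = 7
  i=0: xor(0xdd,0x51) → 140
  i=1: xor(0x5d,0xcc) → 145
  i=2: xor(0xc7,0xff) → 56
  i=3: xor(0x50,0x23) → 115
  i=4: xor(0xb4,0x95) → 33
  i=5: xor(0xd6,0x89) → 95
  i=6: xor(0xf5,0x6c) → 153
  i=7: tail/keep → 148

vd[4] = 33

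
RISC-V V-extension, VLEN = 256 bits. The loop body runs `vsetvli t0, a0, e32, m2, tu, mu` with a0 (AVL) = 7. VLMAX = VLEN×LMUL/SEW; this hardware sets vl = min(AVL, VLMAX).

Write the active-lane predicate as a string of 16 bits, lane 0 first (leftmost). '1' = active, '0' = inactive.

VLMAX = VLEN×LMUL/SEW = 256×2/32 = 16
vl = min(AVL, VLMAX) = min(7, 16) = 7
bits (lane 0 leftmost): 1111111000000000

predicate = 1111111000000000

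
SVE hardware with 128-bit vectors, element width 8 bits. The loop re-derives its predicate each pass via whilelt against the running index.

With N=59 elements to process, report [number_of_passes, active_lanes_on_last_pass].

128-bit reg / 8-bit elem → 16 lanes
59 elements at 16/iter → 4 passes, remainder 11 on the last

[iterations, last_vl] = [4, 11]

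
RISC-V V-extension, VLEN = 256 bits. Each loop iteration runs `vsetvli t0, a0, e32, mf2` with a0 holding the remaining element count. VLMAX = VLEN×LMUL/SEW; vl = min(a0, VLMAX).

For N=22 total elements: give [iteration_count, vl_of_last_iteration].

[iterations, last_vl] = [6, 2]

VLMAX = (256 × 1/2) / 32 = 4 lanes
N=22: ⌈22/4⌉ = 6 iters; last vl = 22 − 5×4 = 2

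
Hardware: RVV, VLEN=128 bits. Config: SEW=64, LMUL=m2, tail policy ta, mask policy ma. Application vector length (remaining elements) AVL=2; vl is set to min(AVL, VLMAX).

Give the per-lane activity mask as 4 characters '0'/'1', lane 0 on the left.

predicate = 1100

VLMAX = VLEN×LMUL/SEW = 128×2/64 = 4
vl ← min(2, 4) = 2
bits (lane 0 leftmost): 1100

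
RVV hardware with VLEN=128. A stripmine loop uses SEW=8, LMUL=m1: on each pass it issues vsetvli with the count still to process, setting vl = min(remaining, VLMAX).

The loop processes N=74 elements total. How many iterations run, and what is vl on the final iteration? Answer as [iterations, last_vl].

VLMAX = VLEN×LMUL/SEW = 128×1/8 = 16
N=74: ⌈74/16⌉ = 5 iters; last vl = 74 − 4×16 = 10

[iterations, last_vl] = [5, 10]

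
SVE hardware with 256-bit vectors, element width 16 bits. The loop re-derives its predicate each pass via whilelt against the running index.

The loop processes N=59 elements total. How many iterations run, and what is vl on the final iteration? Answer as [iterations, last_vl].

register lanes = 256/16 = 16
iterations = ceil(59/16) = 4; final-pass vl = 11

[iterations, last_vl] = [4, 11]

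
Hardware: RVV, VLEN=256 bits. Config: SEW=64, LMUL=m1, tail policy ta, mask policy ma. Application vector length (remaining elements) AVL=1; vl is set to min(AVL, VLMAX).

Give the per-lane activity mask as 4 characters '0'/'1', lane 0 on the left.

predicate = 1000

VLMAX = (256 × 1) / 64 = 4 lanes
vl ← min(1, 4) = 1
bits (lane 0 leftmost): 1000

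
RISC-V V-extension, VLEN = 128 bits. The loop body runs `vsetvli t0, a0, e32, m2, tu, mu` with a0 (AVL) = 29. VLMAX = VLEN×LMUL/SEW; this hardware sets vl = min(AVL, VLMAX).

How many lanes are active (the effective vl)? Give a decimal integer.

VLMAX = (128 × 2) / 32 = 8 lanes
AVL=29 > VLMAX=8, so vl = 8

vl = 8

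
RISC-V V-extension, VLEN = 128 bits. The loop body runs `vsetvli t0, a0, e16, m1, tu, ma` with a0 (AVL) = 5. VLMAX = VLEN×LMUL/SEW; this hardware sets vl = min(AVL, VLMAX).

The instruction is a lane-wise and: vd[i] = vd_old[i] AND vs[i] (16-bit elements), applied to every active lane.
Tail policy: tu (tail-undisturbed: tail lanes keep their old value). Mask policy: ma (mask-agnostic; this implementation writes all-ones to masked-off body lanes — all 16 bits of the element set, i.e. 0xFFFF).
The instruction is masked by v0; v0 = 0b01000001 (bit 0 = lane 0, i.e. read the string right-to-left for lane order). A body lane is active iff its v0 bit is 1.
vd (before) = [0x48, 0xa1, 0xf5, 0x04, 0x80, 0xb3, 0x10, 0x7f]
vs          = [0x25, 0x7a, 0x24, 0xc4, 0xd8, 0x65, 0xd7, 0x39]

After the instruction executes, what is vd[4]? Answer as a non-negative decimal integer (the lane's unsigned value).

VLMAX = (128 × 1) / 16 = 8 lanes
vl ← min(5, 8) = 5
[0] and(0x48,0x25) = 0x00
[1] mask-off/ones = 0xffff
[2] mask-off/ones = 0xffff
[3] mask-off/ones = 0xffff
[4] mask-off/ones = 0xffff
[5] tail/keep = 0xb3
[6] tail/keep = 0x10
[7] tail/keep = 0x7f

vd[4] = 65535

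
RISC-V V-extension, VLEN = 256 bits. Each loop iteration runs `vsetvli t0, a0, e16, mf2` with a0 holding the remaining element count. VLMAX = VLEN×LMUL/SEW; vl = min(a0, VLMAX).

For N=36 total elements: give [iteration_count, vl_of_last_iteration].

[iterations, last_vl] = [5, 4]

VLMAX = (256 × 1/2) / 16 = 8 lanes
N=36: ⌈36/8⌉ = 5 iters; last vl = 36 − 4×8 = 4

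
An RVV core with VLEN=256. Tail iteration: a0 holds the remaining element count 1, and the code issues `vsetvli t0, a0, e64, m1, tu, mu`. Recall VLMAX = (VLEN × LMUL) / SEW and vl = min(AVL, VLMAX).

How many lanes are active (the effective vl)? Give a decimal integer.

VLMAX = VLEN×LMUL/SEW = 256×1/64 = 4
AVL=1 ≤ VLMAX=4, so vl = 1

vl = 1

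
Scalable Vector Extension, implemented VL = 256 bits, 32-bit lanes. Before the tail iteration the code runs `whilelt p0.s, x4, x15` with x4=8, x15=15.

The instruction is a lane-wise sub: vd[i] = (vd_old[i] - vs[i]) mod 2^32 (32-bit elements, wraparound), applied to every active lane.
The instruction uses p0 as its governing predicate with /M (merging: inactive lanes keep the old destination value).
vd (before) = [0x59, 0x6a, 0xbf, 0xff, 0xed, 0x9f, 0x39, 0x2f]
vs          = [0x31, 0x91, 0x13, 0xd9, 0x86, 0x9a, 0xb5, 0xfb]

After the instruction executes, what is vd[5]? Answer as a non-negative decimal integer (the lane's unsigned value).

256-bit reg / 32-bit elem → 8 lanes
p0[j] = (8+j < 15); true for j=0..6 → 7 lanes set
[0] sub(0x59,0x31) = 0x28
[1] sub(0x6a,0x91) = 0xffffffd9
[2] sub(0xbf,0x13) = 0xac
[3] sub(0xff,0xd9) = 0x26
[4] sub(0xed,0x86) = 0x67
[5] sub(0x9f,0x9a) = 0x05
[6] sub(0x39,0xb5) = 0xffffff84
[7] tail/keep = 0x2f

vd[5] = 5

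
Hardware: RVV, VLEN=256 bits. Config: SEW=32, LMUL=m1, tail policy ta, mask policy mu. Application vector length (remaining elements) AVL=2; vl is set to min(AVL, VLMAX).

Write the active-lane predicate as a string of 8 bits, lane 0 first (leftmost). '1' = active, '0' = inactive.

VLMAX = VLEN×LMUL/SEW = 256×1/32 = 8
AVL=2 ≤ VLMAX=8, so vl = 2
bits (lane 0 leftmost): 11000000

predicate = 11000000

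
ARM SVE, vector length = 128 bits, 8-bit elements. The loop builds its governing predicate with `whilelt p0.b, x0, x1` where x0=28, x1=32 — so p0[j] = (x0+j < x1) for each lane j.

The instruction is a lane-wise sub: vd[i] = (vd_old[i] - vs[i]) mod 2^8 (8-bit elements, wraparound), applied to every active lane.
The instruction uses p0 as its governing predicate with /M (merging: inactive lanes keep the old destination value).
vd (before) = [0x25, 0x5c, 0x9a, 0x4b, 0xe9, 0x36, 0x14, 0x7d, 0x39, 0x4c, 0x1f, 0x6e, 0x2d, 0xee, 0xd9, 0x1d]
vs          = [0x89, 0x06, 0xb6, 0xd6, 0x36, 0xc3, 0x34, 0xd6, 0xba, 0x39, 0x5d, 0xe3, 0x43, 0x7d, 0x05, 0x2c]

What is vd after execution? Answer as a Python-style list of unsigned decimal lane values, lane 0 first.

lane count: 128 div 8 = 16
active while 28+j < 32, i.e. j ∈ [0,4) capped at 16 ⇒ 4
[0] sub(0x25,0x89) = 0x9c
[1] sub(0x5c,0x06) = 0x56
[2] sub(0x9a,0xb6) = 0xe4
[3] sub(0x4b,0xd6) = 0x75
[4] tail/keep = 0xe9
[5] tail/keep = 0x36
[6] tail/keep = 0x14
[7] tail/keep = 0x7d
[8] tail/keep = 0x39
[9] tail/keep = 0x4c
[10] tail/keep = 0x1f
[11] tail/keep = 0x6e
[12] tail/keep = 0x2d
[13] tail/keep = 0xee
[14] tail/keep = 0xd9
[15] tail/keep = 0x1d

vd = [156, 86, 228, 117, 233, 54, 20, 125, 57, 76, 31, 110, 45, 238, 217, 29]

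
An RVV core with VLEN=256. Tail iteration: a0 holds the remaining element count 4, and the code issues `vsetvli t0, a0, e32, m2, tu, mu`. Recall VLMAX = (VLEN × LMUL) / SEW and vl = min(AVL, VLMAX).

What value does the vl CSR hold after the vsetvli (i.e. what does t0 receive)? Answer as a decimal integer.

VLMAX = VLEN×LMUL/SEW = 256×2/32 = 16
vl = min(AVL, VLMAX) = min(4, 16) = 4

vl = 4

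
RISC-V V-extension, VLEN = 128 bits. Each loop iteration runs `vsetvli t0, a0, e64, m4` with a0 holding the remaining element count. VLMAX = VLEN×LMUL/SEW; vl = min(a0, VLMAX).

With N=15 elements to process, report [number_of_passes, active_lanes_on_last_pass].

[iterations, last_vl] = [2, 7]

VLMAX = (128 × 4) / 64 = 8 lanes
N=15: ⌈15/8⌉ = 2 iters; last vl = 15 − 1×8 = 7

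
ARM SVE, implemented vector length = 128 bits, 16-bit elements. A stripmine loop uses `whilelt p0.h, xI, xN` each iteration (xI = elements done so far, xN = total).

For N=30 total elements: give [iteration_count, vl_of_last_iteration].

[iterations, last_vl] = [4, 6]

128-bit reg / 16-bit elem → 8 lanes
30 elements at 8/iter → 4 passes, remainder 6 on the last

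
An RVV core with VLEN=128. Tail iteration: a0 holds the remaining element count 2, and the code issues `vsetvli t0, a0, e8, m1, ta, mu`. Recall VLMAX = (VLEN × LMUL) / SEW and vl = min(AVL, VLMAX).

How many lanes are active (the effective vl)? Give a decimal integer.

VLMAX = VLEN×LMUL/SEW = 128×1/8 = 16
AVL=2 ≤ VLMAX=16, so vl = 2

vl = 2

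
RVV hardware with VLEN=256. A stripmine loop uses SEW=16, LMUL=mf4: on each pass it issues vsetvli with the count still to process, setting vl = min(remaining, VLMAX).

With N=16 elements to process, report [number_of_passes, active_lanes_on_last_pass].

lanes per group: 256·1/4/16 = 4
N=16: ⌈16/4⌉ = 4 iters; last vl = 16 − 3×4 = 4

[iterations, last_vl] = [4, 4]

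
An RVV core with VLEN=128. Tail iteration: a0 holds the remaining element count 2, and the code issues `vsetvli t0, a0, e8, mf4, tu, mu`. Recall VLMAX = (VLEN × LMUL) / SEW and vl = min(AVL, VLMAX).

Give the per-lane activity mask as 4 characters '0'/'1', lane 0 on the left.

predicate = 1100

VLMAX = VLEN×LMUL/SEW = 128×1/4/8 = 4
vl = min(AVL, VLMAX) = min(2, 4) = 2
bits (lane 0 leftmost): 1100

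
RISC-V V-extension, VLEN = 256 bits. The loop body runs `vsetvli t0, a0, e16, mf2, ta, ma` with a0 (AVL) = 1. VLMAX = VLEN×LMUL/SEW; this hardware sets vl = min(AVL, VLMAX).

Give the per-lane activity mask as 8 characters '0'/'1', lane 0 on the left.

VLMAX = VLEN×LMUL/SEW = 256×1/2/16 = 8
AVL=1 ≤ VLMAX=8, so vl = 1
bits (lane 0 leftmost): 10000000

predicate = 10000000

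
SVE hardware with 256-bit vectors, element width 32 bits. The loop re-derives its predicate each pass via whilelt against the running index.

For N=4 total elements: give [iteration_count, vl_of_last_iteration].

lane count: 256 div 32 = 8
N=4: ⌈4/8⌉ = 1 iters; last vl = 4 − 0×8 = 4

[iterations, last_vl] = [1, 4]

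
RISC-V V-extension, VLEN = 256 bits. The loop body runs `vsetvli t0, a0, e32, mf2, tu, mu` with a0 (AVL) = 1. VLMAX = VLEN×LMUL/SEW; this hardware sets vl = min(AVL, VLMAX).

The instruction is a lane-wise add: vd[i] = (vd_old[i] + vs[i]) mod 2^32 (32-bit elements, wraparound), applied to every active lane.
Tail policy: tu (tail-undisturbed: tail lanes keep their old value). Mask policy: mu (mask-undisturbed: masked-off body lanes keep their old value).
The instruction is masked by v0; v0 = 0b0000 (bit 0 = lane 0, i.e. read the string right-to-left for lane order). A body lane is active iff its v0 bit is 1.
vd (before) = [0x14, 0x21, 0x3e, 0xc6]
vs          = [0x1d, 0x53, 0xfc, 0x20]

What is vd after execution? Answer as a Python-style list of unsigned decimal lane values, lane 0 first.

vd = [20, 33, 62, 198]

lanes per group: 256·1/2/32 = 4
AVL=1 ≤ VLMAX=4, so vl = 1
lane  0: mask-off/keep ⇒ 0x14
lane  1: tail/keep ⇒ 0x21
lane  2: tail/keep ⇒ 0x3e
lane  3: tail/keep ⇒ 0xc6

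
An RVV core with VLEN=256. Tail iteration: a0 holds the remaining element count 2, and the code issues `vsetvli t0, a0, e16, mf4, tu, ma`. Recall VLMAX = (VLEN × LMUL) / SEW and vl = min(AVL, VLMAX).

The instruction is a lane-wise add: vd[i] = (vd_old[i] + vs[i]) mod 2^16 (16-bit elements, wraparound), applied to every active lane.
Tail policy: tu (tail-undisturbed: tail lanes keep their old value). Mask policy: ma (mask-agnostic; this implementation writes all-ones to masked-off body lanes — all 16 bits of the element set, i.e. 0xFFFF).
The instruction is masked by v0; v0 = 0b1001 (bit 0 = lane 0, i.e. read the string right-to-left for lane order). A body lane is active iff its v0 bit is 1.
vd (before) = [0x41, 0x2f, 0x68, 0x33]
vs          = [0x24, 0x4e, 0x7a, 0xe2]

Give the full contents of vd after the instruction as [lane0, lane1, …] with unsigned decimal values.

vd = [101, 65535, 104, 51]

VLMAX = VLEN×LMUL/SEW = 256×1/4/16 = 4
vl ← min(2, 4) = 2
  i=0: add(0x41,0x24) → 101
  i=1: mask-off/ones → 65535
  i=2: tail/keep → 104
  i=3: tail/keep → 51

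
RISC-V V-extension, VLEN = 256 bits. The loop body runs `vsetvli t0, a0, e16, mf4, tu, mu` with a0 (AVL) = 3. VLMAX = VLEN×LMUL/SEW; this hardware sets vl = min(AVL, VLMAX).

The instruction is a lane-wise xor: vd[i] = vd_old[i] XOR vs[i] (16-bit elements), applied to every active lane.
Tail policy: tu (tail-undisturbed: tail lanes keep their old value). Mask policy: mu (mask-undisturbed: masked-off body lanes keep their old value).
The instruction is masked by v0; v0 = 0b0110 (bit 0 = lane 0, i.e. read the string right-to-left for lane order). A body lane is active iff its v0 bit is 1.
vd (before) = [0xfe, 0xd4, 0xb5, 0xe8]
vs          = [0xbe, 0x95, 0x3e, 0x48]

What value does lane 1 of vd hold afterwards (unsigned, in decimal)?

VLMAX = VLEN×LMUL/SEW = 256×1/4/16 = 4
vl ← min(3, 4) = 3
lane  0: mask-off/keep ⇒ 0xfe
lane  1: xor(0xd4,0x95) ⇒ 0x41
lane  2: xor(0xb5,0x3e) ⇒ 0x8b
lane  3: tail/keep ⇒ 0xe8

vd[1] = 65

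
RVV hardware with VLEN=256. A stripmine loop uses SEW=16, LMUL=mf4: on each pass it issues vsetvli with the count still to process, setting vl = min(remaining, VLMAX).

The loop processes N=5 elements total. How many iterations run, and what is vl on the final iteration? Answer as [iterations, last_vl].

VLMAX = VLEN×LMUL/SEW = 256×1/4/16 = 4
iterations = ceil(5/4) = 2; final-pass vl = 1

[iterations, last_vl] = [2, 1]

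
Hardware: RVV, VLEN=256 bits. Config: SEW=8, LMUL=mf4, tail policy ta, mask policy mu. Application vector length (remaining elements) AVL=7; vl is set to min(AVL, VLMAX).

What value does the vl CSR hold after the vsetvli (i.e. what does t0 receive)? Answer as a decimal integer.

VLMAX = (256 × 1/4) / 8 = 8 lanes
AVL=7 ≤ VLMAX=8, so vl = 7

vl = 7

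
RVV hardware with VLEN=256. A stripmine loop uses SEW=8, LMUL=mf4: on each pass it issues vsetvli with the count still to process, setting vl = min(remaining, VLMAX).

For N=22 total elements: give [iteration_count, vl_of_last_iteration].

[iterations, last_vl] = [3, 6]

lanes per group: 256·1/4/8 = 8
N=22: ⌈22/8⌉ = 3 iters; last vl = 22 − 2×8 = 6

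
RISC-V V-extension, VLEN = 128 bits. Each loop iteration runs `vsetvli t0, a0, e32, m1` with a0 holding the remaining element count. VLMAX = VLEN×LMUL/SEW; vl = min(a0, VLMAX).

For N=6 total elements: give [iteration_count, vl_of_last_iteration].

[iterations, last_vl] = [2, 2]

VLMAX = VLEN×LMUL/SEW = 128×1/32 = 4
N=6: ⌈6/4⌉ = 2 iters; last vl = 6 − 1×4 = 2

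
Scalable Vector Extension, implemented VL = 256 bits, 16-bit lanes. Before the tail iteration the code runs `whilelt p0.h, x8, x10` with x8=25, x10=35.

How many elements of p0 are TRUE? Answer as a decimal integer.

256-bit reg / 16-bit elem → 16 lanes
p0[j] = (25+j < 35); true for j=0..9 → 10 lanes set

vl = 10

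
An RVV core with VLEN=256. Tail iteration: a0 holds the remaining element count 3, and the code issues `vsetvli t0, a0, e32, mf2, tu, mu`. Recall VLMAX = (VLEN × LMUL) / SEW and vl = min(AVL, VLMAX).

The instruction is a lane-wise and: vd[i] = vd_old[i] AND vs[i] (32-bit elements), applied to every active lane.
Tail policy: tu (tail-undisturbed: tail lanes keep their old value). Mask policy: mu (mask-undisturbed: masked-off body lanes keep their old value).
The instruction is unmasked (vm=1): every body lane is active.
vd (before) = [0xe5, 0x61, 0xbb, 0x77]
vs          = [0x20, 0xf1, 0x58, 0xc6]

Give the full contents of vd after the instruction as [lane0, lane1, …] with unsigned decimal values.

VLMAX = VLEN×LMUL/SEW = 256×1/2/32 = 4
vl = min(AVL, VLMAX) = min(3, 4) = 3
lane  0: and(0xe5,0x20) ⇒ 0x20
lane  1: and(0x61,0xf1) ⇒ 0x61
lane  2: and(0xbb,0x58) ⇒ 0x18
lane  3: tail/keep ⇒ 0x77

vd = [32, 97, 24, 119]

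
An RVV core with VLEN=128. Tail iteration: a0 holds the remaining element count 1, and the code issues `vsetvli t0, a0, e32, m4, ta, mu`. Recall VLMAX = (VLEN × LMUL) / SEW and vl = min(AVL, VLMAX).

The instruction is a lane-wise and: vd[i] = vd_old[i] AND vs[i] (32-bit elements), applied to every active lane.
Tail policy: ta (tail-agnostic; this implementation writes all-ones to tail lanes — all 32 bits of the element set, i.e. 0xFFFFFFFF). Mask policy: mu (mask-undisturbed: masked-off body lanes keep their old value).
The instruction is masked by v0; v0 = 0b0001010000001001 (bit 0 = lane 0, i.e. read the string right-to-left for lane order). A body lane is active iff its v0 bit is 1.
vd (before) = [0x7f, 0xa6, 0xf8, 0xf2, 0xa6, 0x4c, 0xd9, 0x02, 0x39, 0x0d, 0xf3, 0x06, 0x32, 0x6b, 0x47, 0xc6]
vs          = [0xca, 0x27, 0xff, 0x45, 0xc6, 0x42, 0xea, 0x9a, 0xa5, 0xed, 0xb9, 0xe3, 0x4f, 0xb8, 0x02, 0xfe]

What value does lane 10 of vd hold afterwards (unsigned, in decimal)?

vd[10] = 4294967295

VLMAX = (128 × 4) / 32 = 16 lanes
AVL=1 ≤ VLMAX=16, so vl = 1
[0] and(0x7f,0xca) = 0x4a
[1] tail/ones = 0xffffffff
[2] tail/ones = 0xffffffff
[3] tail/ones = 0xffffffff
[4] tail/ones = 0xffffffff
[5] tail/ones = 0xffffffff
[6] tail/ones = 0xffffffff
[7] tail/ones = 0xffffffff
[8] tail/ones = 0xffffffff
[9] tail/ones = 0xffffffff
[10] tail/ones = 0xffffffff
[11] tail/ones = 0xffffffff
[12] tail/ones = 0xffffffff
[13] tail/ones = 0xffffffff
[14] tail/ones = 0xffffffff
[15] tail/ones = 0xffffffff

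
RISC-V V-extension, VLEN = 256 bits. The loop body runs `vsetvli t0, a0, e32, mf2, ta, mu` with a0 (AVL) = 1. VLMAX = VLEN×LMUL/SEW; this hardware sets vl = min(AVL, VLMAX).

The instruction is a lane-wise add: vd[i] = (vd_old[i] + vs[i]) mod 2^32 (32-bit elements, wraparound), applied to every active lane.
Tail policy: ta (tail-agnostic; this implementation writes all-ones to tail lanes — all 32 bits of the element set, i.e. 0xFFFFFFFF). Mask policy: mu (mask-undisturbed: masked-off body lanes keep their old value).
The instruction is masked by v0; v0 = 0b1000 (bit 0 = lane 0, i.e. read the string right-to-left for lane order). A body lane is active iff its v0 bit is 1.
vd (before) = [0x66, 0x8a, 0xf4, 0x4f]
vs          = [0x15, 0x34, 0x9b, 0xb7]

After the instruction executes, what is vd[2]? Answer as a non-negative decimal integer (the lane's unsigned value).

VLMAX = (256 × 1/2) / 32 = 4 lanes
vl ← min(1, 4) = 1
  i=0: mask-off/keep → 102
  i=1: tail/ones → 4294967295
  i=2: tail/ones → 4294967295
  i=3: tail/ones → 4294967295

vd[2] = 4294967295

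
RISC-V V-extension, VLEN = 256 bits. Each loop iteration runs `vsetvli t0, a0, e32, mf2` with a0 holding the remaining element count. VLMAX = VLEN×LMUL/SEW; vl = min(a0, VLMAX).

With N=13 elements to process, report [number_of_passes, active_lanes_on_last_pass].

[iterations, last_vl] = [4, 1]

VLMAX = (256 × 1/2) / 32 = 4 lanes
N=13: ⌈13/4⌉ = 4 iters; last vl = 13 − 3×4 = 1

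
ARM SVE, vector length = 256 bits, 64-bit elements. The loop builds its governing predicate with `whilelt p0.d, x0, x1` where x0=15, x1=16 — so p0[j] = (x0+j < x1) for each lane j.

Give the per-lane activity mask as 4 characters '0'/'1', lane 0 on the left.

lane count: 256 div 64 = 4
p0[j] = (15+j < 16); true for j=0..0 → 1 lanes set
bits (lane 0 leftmost): 1000

predicate = 1000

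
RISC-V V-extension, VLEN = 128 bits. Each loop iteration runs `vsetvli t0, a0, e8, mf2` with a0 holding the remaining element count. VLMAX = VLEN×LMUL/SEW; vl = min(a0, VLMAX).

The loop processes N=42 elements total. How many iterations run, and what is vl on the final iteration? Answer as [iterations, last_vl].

VLMAX = (128 × 1/2) / 8 = 8 lanes
42 elements at 8/iter → 6 passes, remainder 2 on the last

[iterations, last_vl] = [6, 2]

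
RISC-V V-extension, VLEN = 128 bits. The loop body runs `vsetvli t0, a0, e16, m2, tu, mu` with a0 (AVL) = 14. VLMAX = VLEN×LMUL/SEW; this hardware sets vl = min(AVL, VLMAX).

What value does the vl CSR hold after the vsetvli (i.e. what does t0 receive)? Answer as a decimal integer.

vl = 14

VLMAX = (128 × 2) / 16 = 16 lanes
vl ← min(14, 16) = 14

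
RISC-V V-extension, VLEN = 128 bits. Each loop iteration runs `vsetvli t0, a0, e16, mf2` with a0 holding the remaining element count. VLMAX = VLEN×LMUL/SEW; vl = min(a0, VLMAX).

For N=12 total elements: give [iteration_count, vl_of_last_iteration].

VLMAX = VLEN×LMUL/SEW = 128×1/2/16 = 4
N=12: ⌈12/4⌉ = 3 iters; last vl = 12 − 2×4 = 4

[iterations, last_vl] = [3, 4]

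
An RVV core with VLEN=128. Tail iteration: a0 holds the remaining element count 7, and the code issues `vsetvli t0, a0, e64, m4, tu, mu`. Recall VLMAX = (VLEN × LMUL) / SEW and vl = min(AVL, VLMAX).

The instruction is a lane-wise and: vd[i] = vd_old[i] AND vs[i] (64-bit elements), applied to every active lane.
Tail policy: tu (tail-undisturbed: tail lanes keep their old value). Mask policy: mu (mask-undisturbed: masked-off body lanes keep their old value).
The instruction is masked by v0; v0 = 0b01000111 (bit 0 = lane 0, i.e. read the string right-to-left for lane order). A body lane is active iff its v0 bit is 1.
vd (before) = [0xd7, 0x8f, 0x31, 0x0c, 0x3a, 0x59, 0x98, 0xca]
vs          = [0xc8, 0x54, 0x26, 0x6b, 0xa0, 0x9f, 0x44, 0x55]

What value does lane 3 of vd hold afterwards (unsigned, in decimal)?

VLMAX = (128 × 4) / 64 = 8 lanes
AVL=7 ≤ VLMAX=8, so vl = 7
vd[0] and(0xd7,0xc8) -> 0xc0
vd[1] and(0x8f,0x54) -> 0x04
vd[2] and(0x31,0x26) -> 0x20
vd[3] mask-off/keep -> 0x0c
vd[4] mask-off/keep -> 0x3a
vd[5] mask-off/keep -> 0x59
vd[6] and(0x98,0x44) -> 0x00
vd[7] tail/keep -> 0xca

vd[3] = 12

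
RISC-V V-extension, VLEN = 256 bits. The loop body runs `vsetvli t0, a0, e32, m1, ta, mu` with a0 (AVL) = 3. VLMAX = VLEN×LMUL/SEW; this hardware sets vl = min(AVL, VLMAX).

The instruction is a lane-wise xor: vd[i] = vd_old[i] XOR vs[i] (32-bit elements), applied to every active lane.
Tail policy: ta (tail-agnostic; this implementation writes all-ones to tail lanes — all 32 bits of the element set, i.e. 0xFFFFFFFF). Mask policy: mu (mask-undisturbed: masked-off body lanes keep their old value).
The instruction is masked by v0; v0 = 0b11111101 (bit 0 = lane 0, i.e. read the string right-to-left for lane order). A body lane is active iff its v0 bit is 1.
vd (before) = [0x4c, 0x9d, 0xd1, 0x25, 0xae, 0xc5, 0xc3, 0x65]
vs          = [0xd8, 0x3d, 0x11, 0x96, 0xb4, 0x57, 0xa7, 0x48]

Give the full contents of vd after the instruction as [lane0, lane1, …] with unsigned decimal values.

VLMAX = (256 × 1) / 32 = 8 lanes
vl = min(AVL, VLMAX) = min(3, 8) = 3
  i=0: xor(0x4c,0xd8) → 148
  i=1: mask-off/keep → 157
  i=2: xor(0xd1,0x11) → 192
  i=3: tail/ones → 4294967295
  i=4: tail/ones → 4294967295
  i=5: tail/ones → 4294967295
  i=6: tail/ones → 4294967295
  i=7: tail/ones → 4294967295

vd = [148, 157, 192, 4294967295, 4294967295, 4294967295, 4294967295, 4294967295]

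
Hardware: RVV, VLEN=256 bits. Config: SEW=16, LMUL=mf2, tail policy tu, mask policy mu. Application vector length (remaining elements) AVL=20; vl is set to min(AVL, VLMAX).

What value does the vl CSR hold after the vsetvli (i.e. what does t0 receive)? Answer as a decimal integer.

lanes per group: 256·1/2/16 = 8
AVL=20 > VLMAX=8, so vl = 8

vl = 8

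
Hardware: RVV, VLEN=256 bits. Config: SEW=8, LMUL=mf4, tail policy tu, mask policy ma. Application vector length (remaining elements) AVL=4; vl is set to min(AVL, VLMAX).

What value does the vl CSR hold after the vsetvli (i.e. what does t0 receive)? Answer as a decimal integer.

lanes per group: 256·1/4/8 = 8
vl = min(AVL, VLMAX) = min(4, 8) = 4

vl = 4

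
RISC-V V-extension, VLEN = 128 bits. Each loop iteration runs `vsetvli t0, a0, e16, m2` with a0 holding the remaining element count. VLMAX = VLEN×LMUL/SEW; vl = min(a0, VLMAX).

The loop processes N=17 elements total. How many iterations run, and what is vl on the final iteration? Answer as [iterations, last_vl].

VLMAX = (128 × 2) / 16 = 16 lanes
17 elements at 16/iter → 2 passes, remainder 1 on the last

[iterations, last_vl] = [2, 1]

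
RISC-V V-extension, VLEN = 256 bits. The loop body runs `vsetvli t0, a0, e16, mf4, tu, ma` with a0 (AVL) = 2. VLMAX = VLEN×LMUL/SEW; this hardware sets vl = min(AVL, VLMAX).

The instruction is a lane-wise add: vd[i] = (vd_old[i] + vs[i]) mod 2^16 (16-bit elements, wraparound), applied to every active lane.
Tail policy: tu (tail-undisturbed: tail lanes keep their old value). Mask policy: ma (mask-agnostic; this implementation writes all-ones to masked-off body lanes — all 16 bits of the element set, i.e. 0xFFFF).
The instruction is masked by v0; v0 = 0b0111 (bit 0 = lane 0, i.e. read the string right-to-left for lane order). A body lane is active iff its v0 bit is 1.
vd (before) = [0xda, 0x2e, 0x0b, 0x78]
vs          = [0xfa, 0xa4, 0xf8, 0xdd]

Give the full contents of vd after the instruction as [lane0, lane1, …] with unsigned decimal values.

vd = [468, 210, 11, 120]

lanes per group: 256·1/4/16 = 4
AVL=2 ≤ VLMAX=4, so vl = 2
vd[0] add(0xda,0xfa) -> 0x1d4
vd[1] add(0x2e,0xa4) -> 0xd2
vd[2] tail/keep -> 0x0b
vd[3] tail/keep -> 0x78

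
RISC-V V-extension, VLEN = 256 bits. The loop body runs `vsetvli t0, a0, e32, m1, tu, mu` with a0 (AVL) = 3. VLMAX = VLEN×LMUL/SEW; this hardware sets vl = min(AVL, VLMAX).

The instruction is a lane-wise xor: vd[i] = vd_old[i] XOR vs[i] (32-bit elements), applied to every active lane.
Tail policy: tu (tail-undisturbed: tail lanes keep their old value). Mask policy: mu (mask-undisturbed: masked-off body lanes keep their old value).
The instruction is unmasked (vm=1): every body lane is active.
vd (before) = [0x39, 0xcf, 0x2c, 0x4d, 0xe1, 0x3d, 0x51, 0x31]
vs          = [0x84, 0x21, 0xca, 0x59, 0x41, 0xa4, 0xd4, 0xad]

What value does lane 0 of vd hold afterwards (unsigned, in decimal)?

VLMAX = (256 × 1) / 32 = 8 lanes
AVL=3 ≤ VLMAX=8, so vl = 3
lane  0: xor(0x39,0x84) ⇒ 0xbd
lane  1: xor(0xcf,0x21) ⇒ 0xee
lane  2: xor(0x2c,0xca) ⇒ 0xe6
lane  3: tail/keep ⇒ 0x4d
lane  4: tail/keep ⇒ 0xe1
lane  5: tail/keep ⇒ 0x3d
lane  6: tail/keep ⇒ 0x51
lane  7: tail/keep ⇒ 0x31

vd[0] = 189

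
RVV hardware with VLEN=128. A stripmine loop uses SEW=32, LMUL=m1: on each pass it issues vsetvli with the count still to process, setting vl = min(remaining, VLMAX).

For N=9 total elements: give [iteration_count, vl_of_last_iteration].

VLMAX = (128 × 1) / 32 = 4 lanes
N=9: ⌈9/4⌉ = 3 iters; last vl = 9 − 2×4 = 1

[iterations, last_vl] = [3, 1]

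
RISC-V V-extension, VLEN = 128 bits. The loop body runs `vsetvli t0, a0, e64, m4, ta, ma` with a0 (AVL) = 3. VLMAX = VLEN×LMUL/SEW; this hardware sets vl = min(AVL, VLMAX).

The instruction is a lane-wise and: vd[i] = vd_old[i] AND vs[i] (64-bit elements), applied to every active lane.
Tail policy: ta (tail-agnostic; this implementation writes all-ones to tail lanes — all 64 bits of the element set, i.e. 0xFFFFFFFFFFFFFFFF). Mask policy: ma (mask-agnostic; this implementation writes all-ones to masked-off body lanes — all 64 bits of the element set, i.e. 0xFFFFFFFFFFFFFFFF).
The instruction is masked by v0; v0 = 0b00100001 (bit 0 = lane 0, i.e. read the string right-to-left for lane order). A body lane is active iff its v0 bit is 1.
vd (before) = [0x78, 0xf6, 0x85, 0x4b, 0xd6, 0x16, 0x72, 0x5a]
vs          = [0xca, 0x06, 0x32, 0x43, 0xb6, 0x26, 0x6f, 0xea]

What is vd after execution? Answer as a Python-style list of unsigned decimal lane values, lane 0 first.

lanes per group: 128·4/64 = 8
AVL=3 ≤ VLMAX=8, so vl = 3
  i=0: and(0x78,0xca) → 72
  i=1: mask-off/ones → 18446744073709551615
  i=2: mask-off/ones → 18446744073709551615
  i=3: tail/ones → 18446744073709551615
  i=4: tail/ones → 18446744073709551615
  i=5: tail/ones → 18446744073709551615
  i=6: tail/ones → 18446744073709551615
  i=7: tail/ones → 18446744073709551615

vd = [72, 18446744073709551615, 18446744073709551615, 18446744073709551615, 18446744073709551615, 18446744073709551615, 18446744073709551615, 18446744073709551615]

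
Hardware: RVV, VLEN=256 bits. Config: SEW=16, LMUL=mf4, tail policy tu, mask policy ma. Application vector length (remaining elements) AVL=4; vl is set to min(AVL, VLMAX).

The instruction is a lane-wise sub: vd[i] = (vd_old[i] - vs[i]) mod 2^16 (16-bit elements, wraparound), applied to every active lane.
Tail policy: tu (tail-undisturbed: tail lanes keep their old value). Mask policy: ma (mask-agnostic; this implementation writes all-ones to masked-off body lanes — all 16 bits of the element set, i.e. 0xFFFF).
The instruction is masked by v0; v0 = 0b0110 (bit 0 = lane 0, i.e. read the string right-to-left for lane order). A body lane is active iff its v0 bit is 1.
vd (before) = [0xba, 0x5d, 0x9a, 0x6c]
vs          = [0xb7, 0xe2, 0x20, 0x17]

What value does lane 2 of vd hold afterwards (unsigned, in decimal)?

vd[2] = 122

lanes per group: 256·1/4/16 = 4
vl ← min(4, 4) = 4
vd[0] mask-off/ones -> 0xffff
vd[1] sub(0x5d,0xe2) -> 0xff7b
vd[2] sub(0x9a,0x20) -> 0x7a
vd[3] mask-off/ones -> 0xffff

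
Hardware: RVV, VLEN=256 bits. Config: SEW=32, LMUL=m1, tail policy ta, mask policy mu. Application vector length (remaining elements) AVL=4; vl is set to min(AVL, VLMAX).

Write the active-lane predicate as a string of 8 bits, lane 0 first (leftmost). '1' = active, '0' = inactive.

predicate = 11110000

VLMAX = VLEN×LMUL/SEW = 256×1/32 = 8
AVL=4 ≤ VLMAX=8, so vl = 4
bits (lane 0 leftmost): 11110000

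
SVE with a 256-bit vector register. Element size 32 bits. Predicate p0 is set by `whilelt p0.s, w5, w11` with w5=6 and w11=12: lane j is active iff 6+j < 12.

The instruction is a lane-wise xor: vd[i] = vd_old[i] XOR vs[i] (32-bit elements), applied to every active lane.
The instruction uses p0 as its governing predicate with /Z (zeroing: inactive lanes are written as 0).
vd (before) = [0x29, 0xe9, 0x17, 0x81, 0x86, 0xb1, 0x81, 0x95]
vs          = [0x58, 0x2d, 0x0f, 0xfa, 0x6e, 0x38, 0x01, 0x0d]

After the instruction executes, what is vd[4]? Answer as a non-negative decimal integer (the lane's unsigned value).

register lanes = 256/32 = 8
active while 6+j < 12, i.e. j ∈ [0,6) capped at 8 ⇒ 6
lane  0: xor(0x29,0x58) ⇒ 0x71
lane  1: xor(0xe9,0x2d) ⇒ 0xc4
lane  2: xor(0x17,0x0f) ⇒ 0x18
lane  3: xor(0x81,0xfa) ⇒ 0x7b
lane  4: xor(0x86,0x6e) ⇒ 0xe8
lane  5: xor(0xb1,0x38) ⇒ 0x89
lane  6: tail/zero ⇒ 0x00
lane  7: tail/zero ⇒ 0x00

vd[4] = 232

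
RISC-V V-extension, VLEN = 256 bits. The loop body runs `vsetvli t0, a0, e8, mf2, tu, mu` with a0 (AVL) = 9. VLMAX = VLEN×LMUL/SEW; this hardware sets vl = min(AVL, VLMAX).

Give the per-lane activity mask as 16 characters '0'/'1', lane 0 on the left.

predicate = 1111111110000000

lanes per group: 256·1/2/8 = 16
vl = min(AVL, VLMAX) = min(9, 16) = 9
bits (lane 0 leftmost): 1111111110000000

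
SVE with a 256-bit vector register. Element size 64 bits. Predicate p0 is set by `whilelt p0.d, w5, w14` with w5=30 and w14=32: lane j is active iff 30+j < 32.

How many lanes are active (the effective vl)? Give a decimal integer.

vl = 2

256-bit reg / 64-bit elem → 4 lanes
active while 30+j < 32, i.e. j ∈ [0,2) capped at 4 ⇒ 2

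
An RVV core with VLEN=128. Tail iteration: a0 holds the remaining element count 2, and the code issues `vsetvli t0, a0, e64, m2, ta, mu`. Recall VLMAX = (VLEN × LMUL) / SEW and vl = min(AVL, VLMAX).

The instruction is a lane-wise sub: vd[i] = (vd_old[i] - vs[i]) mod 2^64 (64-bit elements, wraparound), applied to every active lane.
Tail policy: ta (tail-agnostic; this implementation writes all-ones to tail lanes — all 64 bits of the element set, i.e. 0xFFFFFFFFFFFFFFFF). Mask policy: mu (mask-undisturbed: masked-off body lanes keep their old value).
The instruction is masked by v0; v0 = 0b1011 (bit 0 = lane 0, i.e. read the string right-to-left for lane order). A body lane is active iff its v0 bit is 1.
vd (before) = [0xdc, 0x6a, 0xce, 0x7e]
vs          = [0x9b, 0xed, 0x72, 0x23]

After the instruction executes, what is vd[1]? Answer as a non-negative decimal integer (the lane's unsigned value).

VLMAX = VLEN×LMUL/SEW = 128×2/64 = 4
AVL=2 ≤ VLMAX=4, so vl = 2
lane  0: sub(0xdc,0x9b) ⇒ 0x41
lane  1: sub(0x6a,0xed) ⇒ 0xffffffffffffff7d
lane  2: tail/ones ⇒ 0xffffffffffffffff
lane  3: tail/ones ⇒ 0xffffffffffffffff

vd[1] = 18446744073709551485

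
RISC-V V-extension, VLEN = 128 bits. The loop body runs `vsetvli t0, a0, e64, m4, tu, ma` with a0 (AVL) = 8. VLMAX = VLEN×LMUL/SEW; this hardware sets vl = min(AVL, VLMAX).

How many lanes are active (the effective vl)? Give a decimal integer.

VLMAX = VLEN×LMUL/SEW = 128×4/64 = 8
AVL=8 ≤ VLMAX=8, so vl = 8

vl = 8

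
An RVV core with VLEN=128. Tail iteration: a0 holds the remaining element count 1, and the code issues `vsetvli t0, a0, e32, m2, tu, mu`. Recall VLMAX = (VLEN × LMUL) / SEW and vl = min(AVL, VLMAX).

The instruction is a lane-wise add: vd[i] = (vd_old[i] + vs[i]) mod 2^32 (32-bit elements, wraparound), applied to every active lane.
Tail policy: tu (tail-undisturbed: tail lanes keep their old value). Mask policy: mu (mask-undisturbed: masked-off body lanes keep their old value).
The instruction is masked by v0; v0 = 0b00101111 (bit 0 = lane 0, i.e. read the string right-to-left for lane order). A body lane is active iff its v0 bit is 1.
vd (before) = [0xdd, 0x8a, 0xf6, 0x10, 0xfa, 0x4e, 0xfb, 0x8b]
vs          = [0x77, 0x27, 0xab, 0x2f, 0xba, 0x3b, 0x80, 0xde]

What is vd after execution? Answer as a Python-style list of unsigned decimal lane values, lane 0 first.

lanes per group: 128·2/32 = 8
AVL=1 ≤ VLMAX=8, so vl = 1
lane  0: add(0xdd,0x77) ⇒ 0x154
lane  1: tail/keep ⇒ 0x8a
lane  2: tail/keep ⇒ 0xf6
lane  3: tail/keep ⇒ 0x10
lane  4: tail/keep ⇒ 0xfa
lane  5: tail/keep ⇒ 0x4e
lane  6: tail/keep ⇒ 0xfb
lane  7: tail/keep ⇒ 0x8b

vd = [340, 138, 246, 16, 250, 78, 251, 139]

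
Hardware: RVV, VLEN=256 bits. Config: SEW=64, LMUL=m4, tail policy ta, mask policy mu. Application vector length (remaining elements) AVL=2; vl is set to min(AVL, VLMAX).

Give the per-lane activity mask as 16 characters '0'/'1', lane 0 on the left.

VLMAX = VLEN×LMUL/SEW = 256×4/64 = 16
AVL=2 ≤ VLMAX=16, so vl = 2
bits (lane 0 leftmost): 1100000000000000

predicate = 1100000000000000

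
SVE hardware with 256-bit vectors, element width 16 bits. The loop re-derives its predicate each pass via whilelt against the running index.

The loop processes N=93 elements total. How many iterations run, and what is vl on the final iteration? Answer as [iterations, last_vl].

lane count: 256 div 16 = 16
N=93: ⌈93/16⌉ = 6 iters; last vl = 93 − 5×16 = 13

[iterations, last_vl] = [6, 13]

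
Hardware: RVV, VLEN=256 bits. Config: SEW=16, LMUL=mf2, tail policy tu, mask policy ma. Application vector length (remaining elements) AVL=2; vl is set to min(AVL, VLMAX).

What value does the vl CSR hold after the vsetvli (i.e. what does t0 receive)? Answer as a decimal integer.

VLMAX = (256 × 1/2) / 16 = 8 lanes
AVL=2 ≤ VLMAX=8, so vl = 2

vl = 2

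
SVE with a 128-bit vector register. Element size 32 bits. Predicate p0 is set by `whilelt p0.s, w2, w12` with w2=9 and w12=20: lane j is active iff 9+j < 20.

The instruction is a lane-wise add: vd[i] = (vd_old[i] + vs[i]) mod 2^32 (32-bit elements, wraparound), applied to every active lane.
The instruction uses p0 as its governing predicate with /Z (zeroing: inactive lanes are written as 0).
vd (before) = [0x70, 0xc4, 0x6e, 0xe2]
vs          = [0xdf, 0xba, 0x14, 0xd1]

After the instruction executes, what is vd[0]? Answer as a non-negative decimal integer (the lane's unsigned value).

lane count: 128 div 32 = 4
active while 9+j < 20, i.e. j ∈ [0,11) capped at 4 ⇒ 4
  i=0: add(0x70,0xdf) → 335
  i=1: add(0xc4,0xba) → 382
  i=2: add(0x6e,0x14) → 130
  i=3: add(0xe2,0xd1) → 435

vd[0] = 335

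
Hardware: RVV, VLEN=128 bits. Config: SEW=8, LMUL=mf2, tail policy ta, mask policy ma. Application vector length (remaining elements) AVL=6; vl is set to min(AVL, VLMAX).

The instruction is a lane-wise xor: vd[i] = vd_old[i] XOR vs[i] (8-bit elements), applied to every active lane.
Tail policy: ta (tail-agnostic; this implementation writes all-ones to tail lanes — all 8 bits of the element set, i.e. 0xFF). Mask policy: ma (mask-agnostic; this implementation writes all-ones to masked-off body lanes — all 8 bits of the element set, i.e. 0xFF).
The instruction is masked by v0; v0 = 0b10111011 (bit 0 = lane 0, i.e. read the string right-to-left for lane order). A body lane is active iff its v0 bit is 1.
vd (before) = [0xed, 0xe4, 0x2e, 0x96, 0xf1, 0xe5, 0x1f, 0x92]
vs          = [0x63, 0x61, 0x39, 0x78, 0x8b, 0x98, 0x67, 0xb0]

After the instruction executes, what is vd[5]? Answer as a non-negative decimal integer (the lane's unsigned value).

VLMAX = VLEN×LMUL/SEW = 128×1/2/8 = 8
vl = min(AVL, VLMAX) = min(6, 8) = 6
lane  0: xor(0xed,0x63) ⇒ 0x8e
lane  1: xor(0xe4,0x61) ⇒ 0x85
lane  2: mask-off/ones ⇒ 0xff
lane  3: xor(0x96,0x78) ⇒ 0xee
lane  4: xor(0xf1,0x8b) ⇒ 0x7a
lane  5: xor(0xe5,0x98) ⇒ 0x7d
lane  6: tail/ones ⇒ 0xff
lane  7: tail/ones ⇒ 0xff

vd[5] = 125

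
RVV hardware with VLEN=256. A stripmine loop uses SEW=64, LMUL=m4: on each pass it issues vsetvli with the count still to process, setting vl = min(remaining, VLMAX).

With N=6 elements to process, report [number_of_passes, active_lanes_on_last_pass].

VLMAX = (256 × 4) / 64 = 16 lanes
N=6: ⌈6/16⌉ = 1 iters; last vl = 6 − 0×16 = 6

[iterations, last_vl] = [1, 6]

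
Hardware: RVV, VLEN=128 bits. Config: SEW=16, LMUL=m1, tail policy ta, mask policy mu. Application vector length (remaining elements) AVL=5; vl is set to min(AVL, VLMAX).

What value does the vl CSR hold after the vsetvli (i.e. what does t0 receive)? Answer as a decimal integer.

VLMAX = VLEN×LMUL/SEW = 128×1/16 = 8
vl = min(AVL, VLMAX) = min(5, 8) = 5

vl = 5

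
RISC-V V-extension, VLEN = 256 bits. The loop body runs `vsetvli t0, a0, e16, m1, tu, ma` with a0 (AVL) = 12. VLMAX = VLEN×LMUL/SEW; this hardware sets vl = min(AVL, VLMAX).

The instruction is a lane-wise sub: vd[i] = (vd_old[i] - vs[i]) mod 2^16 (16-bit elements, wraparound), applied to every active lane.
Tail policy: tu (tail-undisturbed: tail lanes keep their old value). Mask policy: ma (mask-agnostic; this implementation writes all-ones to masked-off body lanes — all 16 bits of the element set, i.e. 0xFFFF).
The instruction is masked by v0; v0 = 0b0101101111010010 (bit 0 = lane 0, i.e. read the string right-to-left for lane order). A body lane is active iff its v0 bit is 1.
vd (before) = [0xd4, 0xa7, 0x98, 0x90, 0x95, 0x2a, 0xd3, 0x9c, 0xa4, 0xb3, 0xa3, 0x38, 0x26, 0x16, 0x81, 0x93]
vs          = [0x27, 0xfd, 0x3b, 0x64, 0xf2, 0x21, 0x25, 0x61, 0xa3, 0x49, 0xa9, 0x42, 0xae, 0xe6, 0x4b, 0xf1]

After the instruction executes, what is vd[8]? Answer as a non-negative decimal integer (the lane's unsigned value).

lanes per group: 256·1/16 = 16
vl = min(AVL, VLMAX) = min(12, 16) = 12
vd[0] mask-off/ones -> 0xffff
vd[1] sub(0xa7,0xfd) -> 0xffaa
vd[2] mask-off/ones -> 0xffff
vd[3] mask-off/ones -> 0xffff
vd[4] sub(0x95,0xf2) -> 0xffa3
vd[5] mask-off/ones -> 0xffff
vd[6] sub(0xd3,0x25) -> 0xae
vd[7] sub(0x9c,0x61) -> 0x3b
vd[8] sub(0xa4,0xa3) -> 0x01
vd[9] sub(0xb3,0x49) -> 0x6a
vd[10] mask-off/ones -> 0xffff
vd[11] sub(0x38,0x42) -> 0xfff6
vd[12] tail/keep -> 0x26
vd[13] tail/keep -> 0x16
vd[14] tail/keep -> 0x81
vd[15] tail/keep -> 0x93

vd[8] = 1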